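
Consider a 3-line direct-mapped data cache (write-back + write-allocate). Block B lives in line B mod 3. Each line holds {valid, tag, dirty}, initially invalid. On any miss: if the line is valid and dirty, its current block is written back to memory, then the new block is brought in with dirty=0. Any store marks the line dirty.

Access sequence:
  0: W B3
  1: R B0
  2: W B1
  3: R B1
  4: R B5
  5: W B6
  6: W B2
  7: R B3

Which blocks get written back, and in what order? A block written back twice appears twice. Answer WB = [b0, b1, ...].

WB = [3, 6]

0: W B3 -> L0 miss  d=D]
1: R B0 -> L0 miss wb->B3  d=-]
2: W B1 -> L1 miss  d=D]
3: R B1 -> L1 hit  d=D]
4: R B5 -> L2 miss  d=-]
5: W B6 -> L0 miss  d=D]
6: W B2 -> L2 miss  d=D]
7: R B3 -> L0 miss wb->B6  d=-]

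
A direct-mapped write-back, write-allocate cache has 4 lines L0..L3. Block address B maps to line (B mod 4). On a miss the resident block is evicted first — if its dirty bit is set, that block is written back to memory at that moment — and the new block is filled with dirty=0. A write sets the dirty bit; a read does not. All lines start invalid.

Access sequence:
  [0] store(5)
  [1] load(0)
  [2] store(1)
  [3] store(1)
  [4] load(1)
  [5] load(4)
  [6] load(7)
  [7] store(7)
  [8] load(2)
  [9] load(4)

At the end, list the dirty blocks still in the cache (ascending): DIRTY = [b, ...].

0: W B5 -> L1 miss  d=D]
1: R B0 -> L0 miss  d=-]
2: W B1 -> L1 miss wb->B5  d=D]
3: W B1 -> L1 hit  d=D]
4: R B1 -> L1 hit  d=D]
5: R B4 -> L0 miss  d=-]
6: R B7 -> L3 miss  d=-]
7: W B7 -> L3 hit  d=D]
8: R B2 -> L2 miss  d=-]
9: R B4 -> L0 hit  d=-]

DIRTY = [1, 7]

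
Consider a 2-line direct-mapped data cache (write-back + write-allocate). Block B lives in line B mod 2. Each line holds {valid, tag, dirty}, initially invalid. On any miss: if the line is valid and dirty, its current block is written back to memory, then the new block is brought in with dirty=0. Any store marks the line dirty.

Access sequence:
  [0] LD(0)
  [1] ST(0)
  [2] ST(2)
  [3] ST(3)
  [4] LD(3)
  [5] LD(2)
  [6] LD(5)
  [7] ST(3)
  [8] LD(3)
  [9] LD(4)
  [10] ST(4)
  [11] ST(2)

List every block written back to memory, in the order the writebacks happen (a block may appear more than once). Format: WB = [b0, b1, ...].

WB = [0, 3, 2, 4]

0: R B0 -> L0 miss  d=-]
1: W B0 -> L0 hit  d=D]
2: W B2 -> L0 miss wb->B0  d=D]
3: W B3 -> L1 miss  d=D]
4: R B3 -> L1 hit  d=D]
5: R B2 -> L0 hit  d=D]
6: R B5 -> L1 miss wb->B3  d=-]
7: W B3 -> L1 miss  d=D]
8: R B3 -> L1 hit  d=D]
9: R B4 -> L0 miss wb->B2  d=-]
10: W B4 -> L0 hit  d=D]
11: W B2 -> L0 miss wb->B4  d=D]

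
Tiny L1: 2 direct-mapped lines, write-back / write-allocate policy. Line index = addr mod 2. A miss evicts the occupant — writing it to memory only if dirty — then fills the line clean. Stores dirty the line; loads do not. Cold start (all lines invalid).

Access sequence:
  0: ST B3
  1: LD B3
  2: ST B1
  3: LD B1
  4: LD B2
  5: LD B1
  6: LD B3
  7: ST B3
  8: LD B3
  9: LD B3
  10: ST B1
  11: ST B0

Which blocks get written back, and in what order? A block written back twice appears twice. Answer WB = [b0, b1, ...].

  0 | W B3 → L1 miss [D]
  1 | R B3 → L1 hit [D]
  2 | W B1 → L1 miss wb→B3 [D]
  3 | R B1 → L1 hit [D]
  4 | R B2 → L0 miss [-]
  5 | R B1 → L1 hit [D]
  6 | R B3 → L1 miss wb→B1 [-]
  7 | W B3 → L1 hit [D]
  8 | R B3 → L1 hit [D]
  9 | R B3 → L1 hit [D]
  10 | W B1 → L1 miss wb→B3 [D]
  11 | W B0 → L0 miss [D]

WB = [3, 1, 3]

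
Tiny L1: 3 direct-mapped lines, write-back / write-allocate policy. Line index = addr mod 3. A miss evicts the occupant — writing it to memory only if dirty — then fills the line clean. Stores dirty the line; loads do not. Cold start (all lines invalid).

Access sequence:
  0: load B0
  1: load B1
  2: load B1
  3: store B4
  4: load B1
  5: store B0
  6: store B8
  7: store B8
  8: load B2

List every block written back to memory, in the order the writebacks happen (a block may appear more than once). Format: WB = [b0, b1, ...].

WB = [4, 8]

0: R B0 -> L0 miss  d=-]
1: R B1 -> L1 miss  d=-]
2: R B1 -> L1 hit  d=-]
3: W B4 -> L1 miss  d=D]
4: R B1 -> L1 miss wb->B4  d=-]
5: W B0 -> L0 hit  d=D]
6: W B8 -> L2 miss  d=D]
7: W B8 -> L2 hit  d=D]
8: R B2 -> L2 miss wb->B8  d=-]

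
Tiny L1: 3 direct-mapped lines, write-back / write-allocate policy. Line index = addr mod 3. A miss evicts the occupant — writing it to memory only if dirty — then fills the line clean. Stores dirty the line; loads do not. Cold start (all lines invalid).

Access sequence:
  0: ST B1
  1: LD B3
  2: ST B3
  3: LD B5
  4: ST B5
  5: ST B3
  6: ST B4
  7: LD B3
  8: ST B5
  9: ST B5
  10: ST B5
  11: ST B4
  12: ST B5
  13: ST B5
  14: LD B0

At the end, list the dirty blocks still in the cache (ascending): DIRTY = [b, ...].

DIRTY = [4, 5]

0: W B1 -> L1 miss  d=D]
1: R B3 -> L0 miss  d=-]
2: W B3 -> L0 hit  d=D]
3: R B5 -> L2 miss  d=-]
4: W B5 -> L2 hit  d=D]
5: W B3 -> L0 hit  d=D]
6: W B4 -> L1 miss wb->B1  d=D]
7: R B3 -> L0 hit  d=D]
8: W B5 -> L2 hit  d=D]
9: W B5 -> L2 hit  d=D]
10: W B5 -> L2 hit  d=D]
11: W B4 -> L1 hit  d=D]
12: W B5 -> L2 hit  d=D]
13: W B5 -> L2 hit  d=D]
14: R B0 -> L0 miss wb->B3  d=-]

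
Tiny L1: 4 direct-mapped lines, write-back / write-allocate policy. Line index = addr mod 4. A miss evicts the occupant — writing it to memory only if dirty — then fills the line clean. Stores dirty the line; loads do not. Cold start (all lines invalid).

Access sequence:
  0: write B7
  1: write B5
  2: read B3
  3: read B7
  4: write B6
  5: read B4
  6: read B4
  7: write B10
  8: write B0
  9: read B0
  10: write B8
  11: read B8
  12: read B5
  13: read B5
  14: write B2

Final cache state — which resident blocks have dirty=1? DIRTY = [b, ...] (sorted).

0: W B7 → L3 miss [D]
1: W B5 → L1 miss [D]
2: R B3 → L3 miss wb→B7 [-]
3: R B7 → L3 miss [-]
4: W B6 → L2 miss [D]
5: R B4 → L0 miss [-]
6: R B4 → L0 hit [-]
7: W B10 → L2 miss wb→B6 [D]
8: W B0 → L0 miss [D]
9: R B0 → L0 hit [D]
10: W B8 → L0 miss wb→B0 [D]
11: R B8 → L0 hit [D]
12: R B5 → L1 hit [D]
13: R B5 → L1 hit [D]
14: W B2 → L2 miss wb→B10 [D]

DIRTY = [2, 5, 8]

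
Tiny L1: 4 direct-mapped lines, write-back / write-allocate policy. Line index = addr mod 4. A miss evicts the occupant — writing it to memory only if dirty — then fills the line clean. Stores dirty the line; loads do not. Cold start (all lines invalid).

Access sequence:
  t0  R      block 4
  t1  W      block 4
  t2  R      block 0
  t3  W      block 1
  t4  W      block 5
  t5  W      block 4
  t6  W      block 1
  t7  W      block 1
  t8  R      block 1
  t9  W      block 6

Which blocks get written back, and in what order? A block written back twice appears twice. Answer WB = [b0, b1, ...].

  0 | R B4 → L0 miss [-]
  1 | W B4 → L0 hit [D]
  2 | R B0 → L0 miss wb→B4 [-]
  3 | W B1 → L1 miss [D]
  4 | W B5 → L1 miss wb→B1 [D]
  5 | W B4 → L0 miss [D]
  6 | W B1 → L1 miss wb→B5 [D]
  7 | W B1 → L1 hit [D]
  8 | R B1 → L1 hit [D]
  9 | W B6 → L2 miss [D]

WB = [4, 1, 5]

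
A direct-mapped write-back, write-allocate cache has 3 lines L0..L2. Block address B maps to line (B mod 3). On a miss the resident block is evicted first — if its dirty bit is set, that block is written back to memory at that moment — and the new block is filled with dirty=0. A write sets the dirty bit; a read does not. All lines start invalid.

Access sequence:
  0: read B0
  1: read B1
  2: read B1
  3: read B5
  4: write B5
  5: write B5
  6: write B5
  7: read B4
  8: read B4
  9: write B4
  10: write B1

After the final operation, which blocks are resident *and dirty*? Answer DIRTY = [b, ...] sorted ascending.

  0 | R B0 → L0 miss [-]
  1 | R B1 → L1 miss [-]
  2 | R B1 → L1 hit [-]
  3 | R B5 → L2 miss [-]
  4 | W B5 → L2 hit [D]
  5 | W B5 → L2 hit [D]
  6 | W B5 → L2 hit [D]
  7 | R B4 → L1 miss [-]
  8 | R B4 → L1 hit [-]
  9 | W B4 → L1 hit [D]
  10 | W B1 → L1 miss wb→B4 [D]

DIRTY = [1, 5]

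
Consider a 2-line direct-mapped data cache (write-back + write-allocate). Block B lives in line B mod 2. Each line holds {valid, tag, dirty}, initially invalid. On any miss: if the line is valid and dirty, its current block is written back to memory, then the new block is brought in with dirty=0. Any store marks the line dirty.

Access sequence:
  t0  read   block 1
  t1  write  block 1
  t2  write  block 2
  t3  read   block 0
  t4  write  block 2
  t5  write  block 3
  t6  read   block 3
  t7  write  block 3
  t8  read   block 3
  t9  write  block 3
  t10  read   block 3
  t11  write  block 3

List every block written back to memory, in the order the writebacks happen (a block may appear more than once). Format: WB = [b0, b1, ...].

WB = [2, 1]

  0 | R B1 → L1 miss [-]
  1 | W B1 → L1 hit [D]
  2 | W B2 → L0 miss [D]
  3 | R B0 → L0 miss wb→B2 [-]
  4 | W B2 → L0 miss [D]
  5 | W B3 → L1 miss wb→B1 [D]
  6 | R B3 → L1 hit [D]
  7 | W B3 → L1 hit [D]
  8 | R B3 → L1 hit [D]
  9 | W B3 → L1 hit [D]
  10 | R B3 → L1 hit [D]
  11 | W B3 → L1 hit [D]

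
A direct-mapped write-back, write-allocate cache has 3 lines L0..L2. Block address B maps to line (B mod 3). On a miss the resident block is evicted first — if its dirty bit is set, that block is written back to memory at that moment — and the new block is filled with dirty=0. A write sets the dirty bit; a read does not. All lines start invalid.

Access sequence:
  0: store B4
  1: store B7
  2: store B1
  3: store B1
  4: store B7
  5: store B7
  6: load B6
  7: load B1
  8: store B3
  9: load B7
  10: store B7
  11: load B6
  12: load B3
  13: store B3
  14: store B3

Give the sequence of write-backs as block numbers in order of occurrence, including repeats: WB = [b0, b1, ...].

WB = [4, 7, 1, 7, 3]

0: W B4 → L1 miss [D]
1: W B7 → L1 miss wb→B4 [D]
2: W B1 → L1 miss wb→B7 [D]
3: W B1 → L1 hit [D]
4: W B7 → L1 miss wb→B1 [D]
5: W B7 → L1 hit [D]
6: R B6 → L0 miss [-]
7: R B1 → L1 miss wb→B7 [-]
8: W B3 → L0 miss [D]
9: R B7 → L1 miss [-]
10: W B7 → L1 hit [D]
11: R B6 → L0 miss wb→B3 [-]
12: R B3 → L0 miss [-]
13: W B3 → L0 hit [D]
14: W B3 → L0 hit [D]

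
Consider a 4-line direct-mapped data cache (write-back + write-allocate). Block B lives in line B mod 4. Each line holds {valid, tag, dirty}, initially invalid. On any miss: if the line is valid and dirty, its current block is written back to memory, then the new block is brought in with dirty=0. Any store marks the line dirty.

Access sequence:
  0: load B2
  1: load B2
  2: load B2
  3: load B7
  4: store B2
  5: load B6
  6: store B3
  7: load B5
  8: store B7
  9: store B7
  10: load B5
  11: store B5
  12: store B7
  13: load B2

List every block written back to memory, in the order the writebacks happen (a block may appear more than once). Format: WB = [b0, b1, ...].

WB = [2, 3]

0: R B2 -> L2 miss  d=-]
1: R B2 -> L2 hit  d=-]
2: R B2 -> L2 hit  d=-]
3: R B7 -> L3 miss  d=-]
4: W B2 -> L2 hit  d=D]
5: R B6 -> L2 miss wb->B2  d=-]
6: W B3 -> L3 miss  d=D]
7: R B5 -> L1 miss  d=-]
8: W B7 -> L3 miss wb->B3  d=D]
9: W B7 -> L3 hit  d=D]
10: R B5 -> L1 hit  d=-]
11: W B5 -> L1 hit  d=D]
12: W B7 -> L3 hit  d=D]
13: R B2 -> L2 miss  d=-]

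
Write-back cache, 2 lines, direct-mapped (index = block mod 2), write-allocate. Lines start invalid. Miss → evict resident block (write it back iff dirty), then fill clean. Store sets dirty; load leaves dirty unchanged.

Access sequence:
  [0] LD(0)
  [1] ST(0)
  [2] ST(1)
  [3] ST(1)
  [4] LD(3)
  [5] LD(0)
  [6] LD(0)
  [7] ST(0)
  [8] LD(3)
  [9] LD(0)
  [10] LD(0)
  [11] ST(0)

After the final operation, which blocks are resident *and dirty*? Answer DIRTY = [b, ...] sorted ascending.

DIRTY = [0]

  0 | R B0 → L0 miss [-]
  1 | W B0 → L0 hit [D]
  2 | W B1 → L1 miss [D]
  3 | W B1 → L1 hit [D]
  4 | R B3 → L1 miss wb→B1 [-]
  5 | R B0 → L0 hit [D]
  6 | R B0 → L0 hit [D]
  7 | W B0 → L0 hit [D]
  8 | R B3 → L1 hit [-]
  9 | R B0 → L0 hit [D]
  10 | R B0 → L0 hit [D]
  11 | W B0 → L0 hit [D]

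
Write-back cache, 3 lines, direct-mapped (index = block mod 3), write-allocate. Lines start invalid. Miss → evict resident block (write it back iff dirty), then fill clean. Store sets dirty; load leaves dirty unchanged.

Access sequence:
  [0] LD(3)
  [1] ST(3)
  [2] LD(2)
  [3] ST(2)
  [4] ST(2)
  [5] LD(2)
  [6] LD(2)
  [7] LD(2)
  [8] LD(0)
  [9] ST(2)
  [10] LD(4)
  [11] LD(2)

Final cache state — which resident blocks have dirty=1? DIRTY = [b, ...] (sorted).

0: R B3 → L0 miss [-]
1: W B3 → L0 hit [D]
2: R B2 → L2 miss [-]
3: W B2 → L2 hit [D]
4: W B2 → L2 hit [D]
5: R B2 → L2 hit [D]
6: R B2 → L2 hit [D]
7: R B2 → L2 hit [D]
8: R B0 → L0 miss wb→B3 [-]
9: W B2 → L2 hit [D]
10: R B4 → L1 miss [-]
11: R B2 → L2 hit [D]

DIRTY = [2]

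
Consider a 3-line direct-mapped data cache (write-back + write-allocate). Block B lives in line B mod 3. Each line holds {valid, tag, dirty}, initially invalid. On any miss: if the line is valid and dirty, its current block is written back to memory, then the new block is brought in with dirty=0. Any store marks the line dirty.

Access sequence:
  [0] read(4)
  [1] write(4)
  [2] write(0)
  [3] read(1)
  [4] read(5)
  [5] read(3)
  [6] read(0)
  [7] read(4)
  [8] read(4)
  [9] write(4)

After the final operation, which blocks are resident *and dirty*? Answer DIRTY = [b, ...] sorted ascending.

DIRTY = [4]

0: R B4 → L1 miss [-]
1: W B4 → L1 hit [D]
2: W B0 → L0 miss [D]
3: R B1 → L1 miss wb→B4 [-]
4: R B5 → L2 miss [-]
5: R B3 → L0 miss wb→B0 [-]
6: R B0 → L0 miss [-]
7: R B4 → L1 miss [-]
8: R B4 → L1 hit [-]
9: W B4 → L1 hit [D]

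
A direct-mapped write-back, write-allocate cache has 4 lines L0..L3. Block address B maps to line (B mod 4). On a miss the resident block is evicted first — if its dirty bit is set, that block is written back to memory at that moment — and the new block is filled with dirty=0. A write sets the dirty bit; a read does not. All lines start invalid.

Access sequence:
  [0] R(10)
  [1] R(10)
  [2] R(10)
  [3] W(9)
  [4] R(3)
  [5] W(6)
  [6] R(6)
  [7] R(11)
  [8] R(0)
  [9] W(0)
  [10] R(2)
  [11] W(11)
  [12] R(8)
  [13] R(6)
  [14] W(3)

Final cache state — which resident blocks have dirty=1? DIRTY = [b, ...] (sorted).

DIRTY = [3, 9]

0: R B10 → L2 miss [-]
1: R B10 → L2 hit [-]
2: R B10 → L2 hit [-]
3: W B9 → L1 miss [D]
4: R B3 → L3 miss [-]
5: W B6 → L2 miss [D]
6: R B6 → L2 hit [D]
7: R B11 → L3 miss [-]
8: R B0 → L0 miss [-]
9: W B0 → L0 hit [D]
10: R B2 → L2 miss wb→B6 [-]
11: W B11 → L3 hit [D]
12: R B8 → L0 miss wb→B0 [-]
13: R B6 → L2 miss [-]
14: W B3 → L3 miss wb→B11 [D]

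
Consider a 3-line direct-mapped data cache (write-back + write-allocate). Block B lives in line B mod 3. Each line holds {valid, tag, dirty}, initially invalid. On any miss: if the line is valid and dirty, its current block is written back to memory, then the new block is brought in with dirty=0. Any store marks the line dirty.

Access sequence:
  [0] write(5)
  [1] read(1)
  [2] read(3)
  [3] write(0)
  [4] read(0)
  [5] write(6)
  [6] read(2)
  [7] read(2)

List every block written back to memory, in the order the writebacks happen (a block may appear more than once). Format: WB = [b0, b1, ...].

0: W B5 → L2 miss [D]
1: R B1 → L1 miss [-]
2: R B3 → L0 miss [-]
3: W B0 → L0 miss [D]
4: R B0 → L0 hit [D]
5: W B6 → L0 miss wb→B0 [D]
6: R B2 → L2 miss wb→B5 [-]
7: R B2 → L2 hit [-]

WB = [0, 5]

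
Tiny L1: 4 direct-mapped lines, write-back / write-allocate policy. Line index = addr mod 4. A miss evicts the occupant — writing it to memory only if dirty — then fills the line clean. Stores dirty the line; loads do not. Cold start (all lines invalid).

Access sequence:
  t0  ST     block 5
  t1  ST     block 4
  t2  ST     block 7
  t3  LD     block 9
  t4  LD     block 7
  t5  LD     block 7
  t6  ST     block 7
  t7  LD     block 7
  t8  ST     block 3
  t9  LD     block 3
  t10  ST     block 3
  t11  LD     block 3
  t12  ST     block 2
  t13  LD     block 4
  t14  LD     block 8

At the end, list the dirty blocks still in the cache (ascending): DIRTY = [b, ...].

DIRTY = [2, 3]

  0 | W B5 → L1 miss [D]
  1 | W B4 → L0 miss [D]
  2 | W B7 → L3 miss [D]
  3 | R B9 → L1 miss wb→B5 [-]
  4 | R B7 → L3 hit [D]
  5 | R B7 → L3 hit [D]
  6 | W B7 → L3 hit [D]
  7 | R B7 → L3 hit [D]
  8 | W B3 → L3 miss wb→B7 [D]
  9 | R B3 → L3 hit [D]
  10 | W B3 → L3 hit [D]
  11 | R B3 → L3 hit [D]
  12 | W B2 → L2 miss [D]
  13 | R B4 → L0 hit [D]
  14 | R B8 → L0 miss wb→B4 [-]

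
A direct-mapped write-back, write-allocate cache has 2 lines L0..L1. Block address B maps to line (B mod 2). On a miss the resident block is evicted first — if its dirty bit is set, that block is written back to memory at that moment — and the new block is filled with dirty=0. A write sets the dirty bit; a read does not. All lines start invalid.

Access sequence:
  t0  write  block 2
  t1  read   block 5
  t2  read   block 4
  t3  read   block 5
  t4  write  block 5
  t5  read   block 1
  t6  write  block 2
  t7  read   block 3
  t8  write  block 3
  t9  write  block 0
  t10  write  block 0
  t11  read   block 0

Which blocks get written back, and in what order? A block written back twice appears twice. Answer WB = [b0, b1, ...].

0: W B2 -> L0 miss  d=D]
1: R B5 -> L1 miss  d=-]
2: R B4 -> L0 miss wb->B2  d=-]
3: R B5 -> L1 hit  d=-]
4: W B5 -> L1 hit  d=D]
5: R B1 -> L1 miss wb->B5  d=-]
6: W B2 -> L0 miss  d=D]
7: R B3 -> L1 miss  d=-]
8: W B3 -> L1 hit  d=D]
9: W B0 -> L0 miss wb->B2  d=D]
10: W B0 -> L0 hit  d=D]
11: R B0 -> L0 hit  d=D]

WB = [2, 5, 2]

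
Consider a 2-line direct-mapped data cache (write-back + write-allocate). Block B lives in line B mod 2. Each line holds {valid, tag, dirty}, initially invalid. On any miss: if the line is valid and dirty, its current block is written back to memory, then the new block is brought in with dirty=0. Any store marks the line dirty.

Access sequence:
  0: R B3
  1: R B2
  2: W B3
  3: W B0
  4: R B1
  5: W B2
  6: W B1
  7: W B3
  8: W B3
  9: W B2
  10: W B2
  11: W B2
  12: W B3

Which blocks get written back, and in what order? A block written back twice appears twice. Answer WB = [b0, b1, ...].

  0 | R B3 → L1 miss [-]
  1 | R B2 → L0 miss [-]
  2 | W B3 → L1 hit [D]
  3 | W B0 → L0 miss [D]
  4 | R B1 → L1 miss wb→B3 [-]
  5 | W B2 → L0 miss wb→B0 [D]
  6 | W B1 → L1 hit [D]
  7 | W B3 → L1 miss wb→B1 [D]
  8 | W B3 → L1 hit [D]
  9 | W B2 → L0 hit [D]
  10 | W B2 → L0 hit [D]
  11 | W B2 → L0 hit [D]
  12 | W B3 → L1 hit [D]

WB = [3, 0, 1]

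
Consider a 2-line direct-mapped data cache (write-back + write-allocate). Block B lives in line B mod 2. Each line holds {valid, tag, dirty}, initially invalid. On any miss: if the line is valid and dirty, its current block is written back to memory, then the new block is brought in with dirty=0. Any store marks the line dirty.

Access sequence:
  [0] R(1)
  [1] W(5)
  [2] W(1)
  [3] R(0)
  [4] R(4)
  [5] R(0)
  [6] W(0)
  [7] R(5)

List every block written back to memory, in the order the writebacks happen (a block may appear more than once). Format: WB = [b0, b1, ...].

0: R B1 → L1 miss [-]
1: W B5 → L1 miss [D]
2: W B1 → L1 miss wb→B5 [D]
3: R B0 → L0 miss [-]
4: R B4 → L0 miss [-]
5: R B0 → L0 miss [-]
6: W B0 → L0 hit [D]
7: R B5 → L1 miss wb→B1 [-]

WB = [5, 1]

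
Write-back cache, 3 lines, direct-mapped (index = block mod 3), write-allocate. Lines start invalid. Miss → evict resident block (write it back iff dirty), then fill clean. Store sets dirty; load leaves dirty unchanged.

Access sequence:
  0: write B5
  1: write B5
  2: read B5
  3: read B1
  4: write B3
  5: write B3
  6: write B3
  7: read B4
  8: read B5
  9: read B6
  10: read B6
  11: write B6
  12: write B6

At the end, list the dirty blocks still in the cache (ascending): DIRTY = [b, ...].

0: W B5 -> L2 miss  d=D]
1: W B5 -> L2 hit  d=D]
2: R B5 -> L2 hit  d=D]
3: R B1 -> L1 miss  d=-]
4: W B3 -> L0 miss  d=D]
5: W B3 -> L0 hit  d=D]
6: W B3 -> L0 hit  d=D]
7: R B4 -> L1 miss  d=-]
8: R B5 -> L2 hit  d=D]
9: R B6 -> L0 miss wb->B3  d=-]
10: R B6 -> L0 hit  d=-]
11: W B6 -> L0 hit  d=D]
12: W B6 -> L0 hit  d=D]

DIRTY = [5, 6]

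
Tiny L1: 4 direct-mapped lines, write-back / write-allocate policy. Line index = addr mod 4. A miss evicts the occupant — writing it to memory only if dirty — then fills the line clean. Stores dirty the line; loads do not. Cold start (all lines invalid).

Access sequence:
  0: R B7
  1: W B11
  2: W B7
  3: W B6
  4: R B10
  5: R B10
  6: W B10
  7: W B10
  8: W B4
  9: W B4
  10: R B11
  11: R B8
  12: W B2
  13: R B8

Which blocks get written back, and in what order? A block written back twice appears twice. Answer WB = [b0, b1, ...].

  0 | R B7 → L3 miss [-]
  1 | W B11 → L3 miss [D]
  2 | W B7 → L3 miss wb→B11 [D]
  3 | W B6 → L2 miss [D]
  4 | R B10 → L2 miss wb→B6 [-]
  5 | R B10 → L2 hit [-]
  6 | W B10 → L2 hit [D]
  7 | W B10 → L2 hit [D]
  8 | W B4 → L0 miss [D]
  9 | W B4 → L0 hit [D]
  10 | R B11 → L3 miss wb→B7 [-]
  11 | R B8 → L0 miss wb→B4 [-]
  12 | W B2 → L2 miss wb→B10 [D]
  13 | R B8 → L0 hit [-]

WB = [11, 6, 7, 4, 10]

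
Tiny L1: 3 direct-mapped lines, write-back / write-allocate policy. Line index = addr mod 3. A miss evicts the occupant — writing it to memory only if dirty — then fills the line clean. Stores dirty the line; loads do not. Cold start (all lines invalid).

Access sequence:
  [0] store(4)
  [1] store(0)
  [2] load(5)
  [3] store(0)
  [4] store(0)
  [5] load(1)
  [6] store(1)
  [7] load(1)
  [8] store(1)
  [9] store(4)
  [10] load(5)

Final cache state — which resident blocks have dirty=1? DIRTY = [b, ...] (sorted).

DIRTY = [0, 4]

0: W B4 -> L1 miss  d=D]
1: W B0 -> L0 miss  d=D]
2: R B5 -> L2 miss  d=-]
3: W B0 -> L0 hit  d=D]
4: W B0 -> L0 hit  d=D]
5: R B1 -> L1 miss wb->B4  d=-]
6: W B1 -> L1 hit  d=D]
7: R B1 -> L1 hit  d=D]
8: W B1 -> L1 hit  d=D]
9: W B4 -> L1 miss wb->B1  d=D]
10: R B5 -> L2 hit  d=-]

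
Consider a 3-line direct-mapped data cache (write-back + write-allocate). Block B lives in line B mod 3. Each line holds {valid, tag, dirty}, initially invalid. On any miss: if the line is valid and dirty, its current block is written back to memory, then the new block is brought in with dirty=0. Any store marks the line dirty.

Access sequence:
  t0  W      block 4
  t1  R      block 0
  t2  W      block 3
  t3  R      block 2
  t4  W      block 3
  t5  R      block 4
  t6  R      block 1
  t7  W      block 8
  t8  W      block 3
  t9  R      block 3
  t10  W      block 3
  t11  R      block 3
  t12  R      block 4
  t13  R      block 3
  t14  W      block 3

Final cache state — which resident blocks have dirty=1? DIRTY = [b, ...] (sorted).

  0 | W B4 → L1 miss [D]
  1 | R B0 → L0 miss [-]
  2 | W B3 → L0 miss [D]
  3 | R B2 → L2 miss [-]
  4 | W B3 → L0 hit [D]
  5 | R B4 → L1 hit [D]
  6 | R B1 → L1 miss wb→B4 [-]
  7 | W B8 → L2 miss [D]
  8 | W B3 → L0 hit [D]
  9 | R B3 → L0 hit [D]
  10 | W B3 → L0 hit [D]
  11 | R B3 → L0 hit [D]
  12 | R B4 → L1 miss [-]
  13 | R B3 → L0 hit [D]
  14 | W B3 → L0 hit [D]

DIRTY = [3, 8]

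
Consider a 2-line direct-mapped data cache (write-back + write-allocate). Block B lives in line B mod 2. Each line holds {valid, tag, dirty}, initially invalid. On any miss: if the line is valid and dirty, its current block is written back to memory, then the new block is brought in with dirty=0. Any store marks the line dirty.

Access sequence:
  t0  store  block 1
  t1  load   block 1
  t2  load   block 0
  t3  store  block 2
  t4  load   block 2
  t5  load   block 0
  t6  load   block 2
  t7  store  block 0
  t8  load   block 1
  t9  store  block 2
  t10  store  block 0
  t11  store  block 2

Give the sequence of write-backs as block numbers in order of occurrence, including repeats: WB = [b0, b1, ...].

0: W B1 -> L1 miss  d=D]
1: R B1 -> L1 hit  d=D]
2: R B0 -> L0 miss  d=-]
3: W B2 -> L0 miss  d=D]
4: R B2 -> L0 hit  d=D]
5: R B0 -> L0 miss wb->B2  d=-]
6: R B2 -> L0 miss  d=-]
7: W B0 -> L0 miss  d=D]
8: R B1 -> L1 hit  d=D]
9: W B2 -> L0 miss wb->B0  d=D]
10: W B0 -> L0 miss wb->B2  d=D]
11: W B2 -> L0 miss wb->B0  d=D]

WB = [2, 0, 2, 0]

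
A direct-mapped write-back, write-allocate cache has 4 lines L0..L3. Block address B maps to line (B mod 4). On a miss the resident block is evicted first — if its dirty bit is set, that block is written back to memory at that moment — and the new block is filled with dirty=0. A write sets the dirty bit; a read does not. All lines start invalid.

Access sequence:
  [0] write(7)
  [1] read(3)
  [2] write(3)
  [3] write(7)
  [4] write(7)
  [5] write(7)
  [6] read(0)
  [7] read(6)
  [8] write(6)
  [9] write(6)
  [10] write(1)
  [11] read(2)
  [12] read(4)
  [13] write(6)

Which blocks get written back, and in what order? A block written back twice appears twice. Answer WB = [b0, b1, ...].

0: W B7 -> L3 miss  d=D]
1: R B3 -> L3 miss wb->B7  d=-]
2: W B3 -> L3 hit  d=D]
3: W B7 -> L3 miss wb->B3  d=D]
4: W B7 -> L3 hit  d=D]
5: W B7 -> L3 hit  d=D]
6: R B0 -> L0 miss  d=-]
7: R B6 -> L2 miss  d=-]
8: W B6 -> L2 hit  d=D]
9: W B6 -> L2 hit  d=D]
10: W B1 -> L1 miss  d=D]
11: R B2 -> L2 miss wb->B6  d=-]
12: R B4 -> L0 miss  d=-]
13: W B6 -> L2 miss  d=D]

WB = [7, 3, 6]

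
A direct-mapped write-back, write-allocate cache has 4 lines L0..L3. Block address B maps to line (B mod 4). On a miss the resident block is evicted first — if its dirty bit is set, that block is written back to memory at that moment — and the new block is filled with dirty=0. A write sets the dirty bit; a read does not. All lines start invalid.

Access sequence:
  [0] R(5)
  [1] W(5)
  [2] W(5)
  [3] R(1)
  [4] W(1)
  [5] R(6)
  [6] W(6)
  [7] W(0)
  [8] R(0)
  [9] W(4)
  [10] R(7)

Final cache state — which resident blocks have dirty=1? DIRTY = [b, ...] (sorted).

DIRTY = [1, 4, 6]

  0 | R B5 → L1 miss [-]
  1 | W B5 → L1 hit [D]
  2 | W B5 → L1 hit [D]
  3 | R B1 → L1 miss wb→B5 [-]
  4 | W B1 → L1 hit [D]
  5 | R B6 → L2 miss [-]
  6 | W B6 → L2 hit [D]
  7 | W B0 → L0 miss [D]
  8 | R B0 → L0 hit [D]
  9 | W B4 → L0 miss wb→B0 [D]
  10 | R B7 → L3 miss [-]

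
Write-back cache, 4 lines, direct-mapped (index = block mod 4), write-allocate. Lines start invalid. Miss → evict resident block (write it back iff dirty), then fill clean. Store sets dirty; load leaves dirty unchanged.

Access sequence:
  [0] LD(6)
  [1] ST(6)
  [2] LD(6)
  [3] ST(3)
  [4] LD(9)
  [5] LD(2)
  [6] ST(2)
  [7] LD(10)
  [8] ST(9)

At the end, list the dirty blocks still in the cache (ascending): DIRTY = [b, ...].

DIRTY = [3, 9]

0: R B6 -> L2 miss  d=-]
1: W B6 -> L2 hit  d=D]
2: R B6 -> L2 hit  d=D]
3: W B3 -> L3 miss  d=D]
4: R B9 -> L1 miss  d=-]
5: R B2 -> L2 miss wb->B6  d=-]
6: W B2 -> L2 hit  d=D]
7: R B10 -> L2 miss wb->B2  d=-]
8: W B9 -> L1 hit  d=D]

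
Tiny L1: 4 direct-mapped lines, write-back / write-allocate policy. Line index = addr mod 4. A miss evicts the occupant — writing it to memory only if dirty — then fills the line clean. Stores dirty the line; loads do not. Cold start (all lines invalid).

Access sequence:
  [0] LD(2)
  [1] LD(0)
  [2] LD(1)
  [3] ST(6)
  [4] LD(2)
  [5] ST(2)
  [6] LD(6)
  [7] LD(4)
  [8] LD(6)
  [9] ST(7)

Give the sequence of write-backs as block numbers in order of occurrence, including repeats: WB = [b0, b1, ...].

0: R B2 → L2 miss [-]
1: R B0 → L0 miss [-]
2: R B1 → L1 miss [-]
3: W B6 → L2 miss [D]
4: R B2 → L2 miss wb→B6 [-]
5: W B2 → L2 hit [D]
6: R B6 → L2 miss wb→B2 [-]
7: R B4 → L0 miss [-]
8: R B6 → L2 hit [-]
9: W B7 → L3 miss [D]

WB = [6, 2]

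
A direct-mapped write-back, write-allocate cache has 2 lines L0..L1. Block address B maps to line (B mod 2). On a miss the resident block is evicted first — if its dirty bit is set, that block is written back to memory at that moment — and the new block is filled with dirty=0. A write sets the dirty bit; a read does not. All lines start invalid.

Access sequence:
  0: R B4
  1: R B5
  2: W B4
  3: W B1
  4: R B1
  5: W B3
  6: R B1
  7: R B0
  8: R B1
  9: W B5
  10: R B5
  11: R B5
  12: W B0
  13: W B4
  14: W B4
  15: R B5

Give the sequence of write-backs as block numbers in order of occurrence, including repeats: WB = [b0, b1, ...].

  0 | R B4 → L0 miss [-]
  1 | R B5 → L1 miss [-]
  2 | W B4 → L0 hit [D]
  3 | W B1 → L1 miss [D]
  4 | R B1 → L1 hit [D]
  5 | W B3 → L1 miss wb→B1 [D]
  6 | R B1 → L1 miss wb→B3 [-]
  7 | R B0 → L0 miss wb→B4 [-]
  8 | R B1 → L1 hit [-]
  9 | W B5 → L1 miss [D]
  10 | R B5 → L1 hit [D]
  11 | R B5 → L1 hit [D]
  12 | W B0 → L0 hit [D]
  13 | W B4 → L0 miss wb→B0 [D]
  14 | W B4 → L0 hit [D]
  15 | R B5 → L1 hit [D]

WB = [1, 3, 4, 0]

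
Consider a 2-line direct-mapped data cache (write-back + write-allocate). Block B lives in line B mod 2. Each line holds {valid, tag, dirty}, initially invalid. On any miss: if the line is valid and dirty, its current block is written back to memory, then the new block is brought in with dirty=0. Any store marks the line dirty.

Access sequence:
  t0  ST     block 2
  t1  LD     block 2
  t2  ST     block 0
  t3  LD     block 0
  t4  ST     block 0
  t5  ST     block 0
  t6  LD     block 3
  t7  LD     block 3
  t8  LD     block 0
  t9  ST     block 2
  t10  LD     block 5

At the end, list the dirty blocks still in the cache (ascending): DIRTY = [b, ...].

DIRTY = [2]

  0 | W B2 → L0 miss [D]
  1 | R B2 → L0 hit [D]
  2 | W B0 → L0 miss wb→B2 [D]
  3 | R B0 → L0 hit [D]
  4 | W B0 → L0 hit [D]
  5 | W B0 → L0 hit [D]
  6 | R B3 → L1 miss [-]
  7 | R B3 → L1 hit [-]
  8 | R B0 → L0 hit [D]
  9 | W B2 → L0 miss wb→B0 [D]
  10 | R B5 → L1 miss [-]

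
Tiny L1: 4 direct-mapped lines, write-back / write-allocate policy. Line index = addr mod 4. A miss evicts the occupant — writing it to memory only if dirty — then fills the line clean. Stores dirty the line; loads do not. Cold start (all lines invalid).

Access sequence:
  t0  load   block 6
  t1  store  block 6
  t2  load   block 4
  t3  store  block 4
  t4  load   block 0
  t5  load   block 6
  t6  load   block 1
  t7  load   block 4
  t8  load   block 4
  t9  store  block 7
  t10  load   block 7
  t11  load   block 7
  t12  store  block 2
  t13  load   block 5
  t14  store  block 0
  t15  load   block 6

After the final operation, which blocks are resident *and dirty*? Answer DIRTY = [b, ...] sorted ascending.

DIRTY = [0, 7]

  0 | R B6 → L2 miss [-]
  1 | W B6 → L2 hit [D]
  2 | R B4 → L0 miss [-]
  3 | W B4 → L0 hit [D]
  4 | R B0 → L0 miss wb→B4 [-]
  5 | R B6 → L2 hit [D]
  6 | R B1 → L1 miss [-]
  7 | R B4 → L0 miss [-]
  8 | R B4 → L0 hit [-]
  9 | W B7 → L3 miss [D]
  10 | R B7 → L3 hit [D]
  11 | R B7 → L3 hit [D]
  12 | W B2 → L2 miss wb→B6 [D]
  13 | R B5 → L1 miss [-]
  14 | W B0 → L0 miss [D]
  15 | R B6 → L2 miss wb→B2 [-]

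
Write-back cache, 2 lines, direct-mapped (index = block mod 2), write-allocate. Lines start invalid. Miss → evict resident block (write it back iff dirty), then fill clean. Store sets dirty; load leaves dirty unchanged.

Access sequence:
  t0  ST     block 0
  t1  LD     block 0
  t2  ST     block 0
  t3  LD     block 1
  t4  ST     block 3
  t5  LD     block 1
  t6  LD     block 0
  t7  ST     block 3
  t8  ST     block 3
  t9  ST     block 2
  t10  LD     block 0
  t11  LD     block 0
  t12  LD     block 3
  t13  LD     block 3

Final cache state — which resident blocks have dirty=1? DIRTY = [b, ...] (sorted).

  0 | W B0 → L0 miss [D]
  1 | R B0 → L0 hit [D]
  2 | W B0 → L0 hit [D]
  3 | R B1 → L1 miss [-]
  4 | W B3 → L1 miss [D]
  5 | R B1 → L1 miss wb→B3 [-]
  6 | R B0 → L0 hit [D]
  7 | W B3 → L1 miss [D]
  8 | W B3 → L1 hit [D]
  9 | W B2 → L0 miss wb→B0 [D]
  10 | R B0 → L0 miss wb→B2 [-]
  11 | R B0 → L0 hit [-]
  12 | R B3 → L1 hit [D]
  13 | R B3 → L1 hit [D]

DIRTY = [3]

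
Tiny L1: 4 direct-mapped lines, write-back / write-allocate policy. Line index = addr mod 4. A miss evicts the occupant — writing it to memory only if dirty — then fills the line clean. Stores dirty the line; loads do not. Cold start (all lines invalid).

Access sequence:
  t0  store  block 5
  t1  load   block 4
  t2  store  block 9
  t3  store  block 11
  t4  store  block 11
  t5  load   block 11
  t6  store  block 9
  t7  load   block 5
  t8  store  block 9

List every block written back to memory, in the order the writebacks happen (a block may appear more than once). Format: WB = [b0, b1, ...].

  0 | W B5 → L1 miss [D]
  1 | R B4 → L0 miss [-]
  2 | W B9 → L1 miss wb→B5 [D]
  3 | W B11 → L3 miss [D]
  4 | W B11 → L3 hit [D]
  5 | R B11 → L3 hit [D]
  6 | W B9 → L1 hit [D]
  7 | R B5 → L1 miss wb→B9 [-]
  8 | W B9 → L1 miss [D]

WB = [5, 9]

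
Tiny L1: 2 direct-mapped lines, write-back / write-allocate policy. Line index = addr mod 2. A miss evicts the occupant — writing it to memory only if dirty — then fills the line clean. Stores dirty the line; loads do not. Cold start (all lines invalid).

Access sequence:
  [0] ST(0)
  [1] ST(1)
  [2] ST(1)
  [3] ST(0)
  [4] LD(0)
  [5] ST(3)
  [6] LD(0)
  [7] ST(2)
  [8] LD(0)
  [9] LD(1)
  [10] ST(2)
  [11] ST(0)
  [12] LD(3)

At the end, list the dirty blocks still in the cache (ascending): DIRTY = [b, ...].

0: W B0 → L0 miss [D]
1: W B1 → L1 miss [D]
2: W B1 → L1 hit [D]
3: W B0 → L0 hit [D]
4: R B0 → L0 hit [D]
5: W B3 → L1 miss wb→B1 [D]
6: R B0 → L0 hit [D]
7: W B2 → L0 miss wb→B0 [D]
8: R B0 → L0 miss wb→B2 [-]
9: R B1 → L1 miss wb→B3 [-]
10: W B2 → L0 miss [D]
11: W B0 → L0 miss wb→B2 [D]
12: R B3 → L1 miss [-]

DIRTY = [0]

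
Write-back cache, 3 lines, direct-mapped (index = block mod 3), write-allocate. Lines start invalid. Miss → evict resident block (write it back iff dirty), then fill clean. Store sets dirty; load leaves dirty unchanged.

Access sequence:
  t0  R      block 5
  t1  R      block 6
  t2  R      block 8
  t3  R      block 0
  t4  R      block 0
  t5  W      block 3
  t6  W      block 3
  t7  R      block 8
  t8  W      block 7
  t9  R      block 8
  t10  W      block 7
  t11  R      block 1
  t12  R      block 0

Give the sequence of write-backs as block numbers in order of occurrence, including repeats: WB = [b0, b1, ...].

  0 | R B5 → L2 miss [-]
  1 | R B6 → L0 miss [-]
  2 | R B8 → L2 miss [-]
  3 | R B0 → L0 miss [-]
  4 | R B0 → L0 hit [-]
  5 | W B3 → L0 miss [D]
  6 | W B3 → L0 hit [D]
  7 | R B8 → L2 hit [-]
  8 | W B7 → L1 miss [D]
  9 | R B8 → L2 hit [-]
  10 | W B7 → L1 hit [D]
  11 | R B1 → L1 miss wb→B7 [-]
  12 | R B0 → L0 miss wb→B3 [-]

WB = [7, 3]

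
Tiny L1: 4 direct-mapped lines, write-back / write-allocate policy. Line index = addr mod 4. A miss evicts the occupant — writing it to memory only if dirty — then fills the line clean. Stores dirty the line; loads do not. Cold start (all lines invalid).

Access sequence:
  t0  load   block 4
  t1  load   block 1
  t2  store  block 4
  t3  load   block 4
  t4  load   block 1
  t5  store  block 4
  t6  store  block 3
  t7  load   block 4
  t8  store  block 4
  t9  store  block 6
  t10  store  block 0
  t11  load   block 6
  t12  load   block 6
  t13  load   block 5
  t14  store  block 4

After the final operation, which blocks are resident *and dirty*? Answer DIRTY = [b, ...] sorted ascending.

DIRTY = [3, 4, 6]

  0 | R B4 → L0 miss [-]
  1 | R B1 → L1 miss [-]
  2 | W B4 → L0 hit [D]
  3 | R B4 → L0 hit [D]
  4 | R B1 → L1 hit [-]
  5 | W B4 → L0 hit [D]
  6 | W B3 → L3 miss [D]
  7 | R B4 → L0 hit [D]
  8 | W B4 → L0 hit [D]
  9 | W B6 → L2 miss [D]
  10 | W B0 → L0 miss wb→B4 [D]
  11 | R B6 → L2 hit [D]
  12 | R B6 → L2 hit [D]
  13 | R B5 → L1 miss [-]
  14 | W B4 → L0 miss wb→B0 [D]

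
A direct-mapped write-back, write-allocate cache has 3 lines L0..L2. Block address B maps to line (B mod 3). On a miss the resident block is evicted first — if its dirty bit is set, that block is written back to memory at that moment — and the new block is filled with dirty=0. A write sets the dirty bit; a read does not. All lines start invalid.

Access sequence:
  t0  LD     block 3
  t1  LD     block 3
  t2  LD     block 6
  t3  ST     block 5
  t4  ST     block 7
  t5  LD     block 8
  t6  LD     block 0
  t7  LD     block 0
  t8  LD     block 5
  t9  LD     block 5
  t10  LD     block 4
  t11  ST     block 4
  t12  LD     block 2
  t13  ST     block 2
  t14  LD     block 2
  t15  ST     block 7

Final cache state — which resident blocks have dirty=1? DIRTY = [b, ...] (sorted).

0: R B3 → L0 miss [-]
1: R B3 → L0 hit [-]
2: R B6 → L0 miss [-]
3: W B5 → L2 miss [D]
4: W B7 → L1 miss [D]
5: R B8 → L2 miss wb→B5 [-]
6: R B0 → L0 miss [-]
7: R B0 → L0 hit [-]
8: R B5 → L2 miss [-]
9: R B5 → L2 hit [-]
10: R B4 → L1 miss wb→B7 [-]
11: W B4 → L1 hit [D]
12: R B2 → L2 miss [-]
13: W B2 → L2 hit [D]
14: R B2 → L2 hit [D]
15: W B7 → L1 miss wb→B4 [D]

DIRTY = [2, 7]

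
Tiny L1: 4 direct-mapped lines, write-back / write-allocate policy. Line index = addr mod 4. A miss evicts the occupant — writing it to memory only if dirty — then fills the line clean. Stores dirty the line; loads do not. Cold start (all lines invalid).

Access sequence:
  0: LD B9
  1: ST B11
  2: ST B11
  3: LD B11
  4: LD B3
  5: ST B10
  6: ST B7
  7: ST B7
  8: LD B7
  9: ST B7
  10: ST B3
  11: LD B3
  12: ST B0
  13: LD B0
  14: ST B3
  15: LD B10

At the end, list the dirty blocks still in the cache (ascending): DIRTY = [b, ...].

DIRTY = [0, 3, 10]

  0 | R B9 → L1 miss [-]
  1 | W B11 → L3 miss [D]
  2 | W B11 → L3 hit [D]
  3 | R B11 → L3 hit [D]
  4 | R B3 → L3 miss wb→B11 [-]
  5 | W B10 → L2 miss [D]
  6 | W B7 → L3 miss [D]
  7 | W B7 → L3 hit [D]
  8 | R B7 → L3 hit [D]
  9 | W B7 → L3 hit [D]
  10 | W B3 → L3 miss wb→B7 [D]
  11 | R B3 → L3 hit [D]
  12 | W B0 → L0 miss [D]
  13 | R B0 → L0 hit [D]
  14 | W B3 → L3 hit [D]
  15 | R B10 → L2 hit [D]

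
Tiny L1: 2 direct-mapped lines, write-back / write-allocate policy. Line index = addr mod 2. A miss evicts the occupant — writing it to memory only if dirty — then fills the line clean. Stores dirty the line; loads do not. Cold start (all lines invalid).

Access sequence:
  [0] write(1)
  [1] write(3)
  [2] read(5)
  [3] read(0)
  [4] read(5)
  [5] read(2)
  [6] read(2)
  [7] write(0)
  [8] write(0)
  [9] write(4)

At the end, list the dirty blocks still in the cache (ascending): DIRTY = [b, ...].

0: W B1 → L1 miss [D]
1: W B3 → L1 miss wb→B1 [D]
2: R B5 → L1 miss wb→B3 [-]
3: R B0 → L0 miss [-]
4: R B5 → L1 hit [-]
5: R B2 → L0 miss [-]
6: R B2 → L0 hit [-]
7: W B0 → L0 miss [D]
8: W B0 → L0 hit [D]
9: W B4 → L0 miss wb→B0 [D]

DIRTY = [4]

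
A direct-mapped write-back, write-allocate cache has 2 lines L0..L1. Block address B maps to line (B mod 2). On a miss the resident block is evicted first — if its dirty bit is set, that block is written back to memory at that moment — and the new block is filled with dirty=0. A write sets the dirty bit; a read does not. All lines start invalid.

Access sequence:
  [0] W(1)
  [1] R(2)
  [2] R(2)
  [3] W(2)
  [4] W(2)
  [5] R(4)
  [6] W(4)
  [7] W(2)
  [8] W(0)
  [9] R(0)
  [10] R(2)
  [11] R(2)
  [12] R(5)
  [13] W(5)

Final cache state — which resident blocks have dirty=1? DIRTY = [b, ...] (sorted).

  0 | W B1 → L1 miss [D]
  1 | R B2 → L0 miss [-]
  2 | R B2 → L0 hit [-]
  3 | W B2 → L0 hit [D]
  4 | W B2 → L0 hit [D]
  5 | R B4 → L0 miss wb→B2 [-]
  6 | W B4 → L0 hit [D]
  7 | W B2 → L0 miss wb→B4 [D]
  8 | W B0 → L0 miss wb→B2 [D]
  9 | R B0 → L0 hit [D]
  10 | R B2 → L0 miss wb→B0 [-]
  11 | R B2 → L0 hit [-]
  12 | R B5 → L1 miss wb→B1 [-]
  13 | W B5 → L1 hit [D]

DIRTY = [5]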